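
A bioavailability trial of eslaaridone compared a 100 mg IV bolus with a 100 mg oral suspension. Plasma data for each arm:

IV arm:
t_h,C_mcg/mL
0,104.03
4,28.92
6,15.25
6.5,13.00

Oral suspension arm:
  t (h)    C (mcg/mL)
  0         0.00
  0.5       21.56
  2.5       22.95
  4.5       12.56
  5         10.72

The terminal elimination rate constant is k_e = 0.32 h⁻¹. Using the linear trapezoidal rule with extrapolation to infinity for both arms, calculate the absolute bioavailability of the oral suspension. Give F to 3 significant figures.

F = 0.349

Trapezoidal AUC_0→6.5 (IV):
  [0→4]: (104.03+28.92)/2 × 4 = 265.9
  [4→6]: (28.92+15.25)/2 × 2 = 44.17
  [6→6.5]: (15.25+13.00)/2 × 0.5 = 7.0625
  Sum = 317.1325 mcg/mL·h
IV tail: 13.00/0.32 = 40.625; AUC_iv,0→∞ = 317.1325 + 40.625 = 357.7575 mcg/mL·h
Trapezoidal AUC_0→5 (oral suspension):
  [0→0.5]: (0.00+21.56)/2 × 0.5 = 5.39
  [0.5→2.5]: (21.56+22.95)/2 × 2 = 44.51
  [2.5→4.5]: (22.95+12.56)/2 × 2 = 35.51
  [4.5→5]: (12.56+10.72)/2 × 0.5 = 5.82
  Sum = 91.23 mcg/mL·h
oral suspension tail: 10.72/0.32 = 33.500; AUC_ev,0→∞ = 91.23 + 33.500 = 124.73 mcg/mL·h
F = (AUC_ev/D_ev)/(AUC_iv/D_iv) = (124.73/100)/(357.7575/100) = 1.2473/3.577575 = 0.3486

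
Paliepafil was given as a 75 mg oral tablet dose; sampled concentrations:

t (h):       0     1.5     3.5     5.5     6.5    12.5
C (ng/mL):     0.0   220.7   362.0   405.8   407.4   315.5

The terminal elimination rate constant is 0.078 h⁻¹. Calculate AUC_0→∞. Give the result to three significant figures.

AUC = 8140 ng/mL·h

Trapezoidal AUC_0→12.5:
  [0→1.5]: (0.0+220.7)/2 × 1.5 = 165.525
  [1.5→3.5]: (220.7+362.0)/2 × 2 = 582.7
  [3.5→5.5]: (362.0+405.8)/2 × 2 = 767.8
  [5.5→6.5]: (405.8+407.4)/2 × 1 = 406.6
  [6.5→12.5]: (407.4+315.5)/2 × 6 = 2168.7
  Sum = 4091.325 ng/mL·h
Extrapolated tail: C_last / k_e = 315.5 / 0.078 = 4044.872
AUC_0→∞ = 4091.325 + 4044.872 = 8136.197 ng/mL·h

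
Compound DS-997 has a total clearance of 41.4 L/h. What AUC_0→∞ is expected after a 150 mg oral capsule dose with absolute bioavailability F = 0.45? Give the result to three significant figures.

AUC_0→∞ = F × Dose / CL
        = 0.45 × 150 / 41.4 = 1.63043 mg/L·h

AUC = 1.63 mg/L·h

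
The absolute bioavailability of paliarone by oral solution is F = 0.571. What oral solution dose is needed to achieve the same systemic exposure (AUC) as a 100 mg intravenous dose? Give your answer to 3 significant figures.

For equal systemic exposure: F × D_ev = D_iv
D_ev = D_iv / F = 100 / 0.571 = 175.131 mg

D_oral = 175 mg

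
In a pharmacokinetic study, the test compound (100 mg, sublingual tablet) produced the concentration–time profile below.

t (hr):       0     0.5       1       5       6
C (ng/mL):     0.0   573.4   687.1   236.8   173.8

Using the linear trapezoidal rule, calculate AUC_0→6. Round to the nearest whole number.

Trapezoidal AUC_0→6:
  [0→0.5]: (0.0+573.4)/2 × 0.5 = 143.35
  [0.5→1]: (573.4+687.1)/2 × 0.5 = 315.125
  [1→5]: (687.1+236.8)/2 × 4 = 1847.8
  [5→6]: (236.8+173.8)/2 × 1 = 205.3
  Sum = 2511.575 ng/mL·hr

AUC = 2512 ng/mL·hr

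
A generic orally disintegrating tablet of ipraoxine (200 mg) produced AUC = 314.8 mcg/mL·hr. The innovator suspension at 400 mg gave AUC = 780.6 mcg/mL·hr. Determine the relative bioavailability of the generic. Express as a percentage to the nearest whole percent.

F_rel = 81%

F_rel = (AUC_test/D_test) / (AUC_ref/D_ref)
      = (314.8/200) / (780.6/400)
      = 1.574 / 1.9515 = 0.8066 = 80.66%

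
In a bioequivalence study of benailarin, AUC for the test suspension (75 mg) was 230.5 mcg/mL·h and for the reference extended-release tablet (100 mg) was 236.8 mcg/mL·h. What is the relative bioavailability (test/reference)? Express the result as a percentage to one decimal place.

F_rel = 129.8%

F_rel = (AUC_test/D_test) / (AUC_ref/D_ref)
      = (230.5/75) / (236.8/100)
      = 3.07333 / 2.368 = 1.2979 = 129.79%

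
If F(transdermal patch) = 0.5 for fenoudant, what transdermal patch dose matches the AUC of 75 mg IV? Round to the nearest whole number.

D_transdermal = 150 mg

For equal systemic exposure: F × D_ev = D_iv
D_ev = D_iv / F = 75 / 0.5 = 150 mg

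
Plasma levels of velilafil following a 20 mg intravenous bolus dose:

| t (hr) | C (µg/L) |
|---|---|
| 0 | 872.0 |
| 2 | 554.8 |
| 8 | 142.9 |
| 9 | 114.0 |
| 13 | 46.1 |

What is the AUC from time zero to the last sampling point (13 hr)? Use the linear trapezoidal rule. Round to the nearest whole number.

Trapezoidal AUC_0→13:
  [0→2]: (872.0+554.8)/2 × 2 = 1426.8
  [2→8]: (554.8+142.9)/2 × 6 = 2093.1
  [8→9]: (142.9+114.0)/2 × 1 = 128.45
  [9→13]: (114.0+46.1)/2 × 4 = 320.2
  Sum = 3968.55 µg/L·hr

AUC = 3969 µg/L·hr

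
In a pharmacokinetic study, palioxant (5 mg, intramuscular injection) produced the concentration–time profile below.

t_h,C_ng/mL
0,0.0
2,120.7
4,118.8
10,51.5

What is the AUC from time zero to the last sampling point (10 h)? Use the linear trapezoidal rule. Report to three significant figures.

Trapezoidal AUC_0→10:
  [0→2]: (0.0+120.7)/2 × 2 = 120.7
  [2→4]: (120.7+118.8)/2 × 2 = 239.5
  [4→10]: (118.8+51.5)/2 × 6 = 510.9
  Sum = 871.1 ng/mL·h

AUC = 871 ng/mL·h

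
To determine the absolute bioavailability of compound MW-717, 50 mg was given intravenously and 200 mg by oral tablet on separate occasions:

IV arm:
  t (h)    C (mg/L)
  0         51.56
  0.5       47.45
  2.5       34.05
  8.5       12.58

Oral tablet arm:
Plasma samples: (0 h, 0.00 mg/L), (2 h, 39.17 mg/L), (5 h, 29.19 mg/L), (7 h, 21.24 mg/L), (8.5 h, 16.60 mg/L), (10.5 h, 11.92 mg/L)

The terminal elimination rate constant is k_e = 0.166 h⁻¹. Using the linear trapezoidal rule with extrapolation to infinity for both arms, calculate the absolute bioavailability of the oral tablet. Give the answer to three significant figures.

Trapezoidal AUC_0→8.5 (IV):
  [0→0.5]: (51.56+47.45)/2 × 0.5 = 24.7525
  [0.5→2.5]: (47.45+34.05)/2 × 2 = 81.5
  [2.5→8.5]: (34.05+12.58)/2 × 6 = 139.89
  Sum = 246.1425 mg/L·h
IV tail: 12.58/0.166 = 75.783; AUC_iv,0→∞ = 246.1425 + 75.783 = 321.9255 mg/L·h
Trapezoidal AUC_0→10.5 (oral tablet):
  [0→2]: (0.00+39.17)/2 × 2 = 39.17
  [2→5]: (39.17+29.19)/2 × 3 = 102.54
  [5→7]: (29.19+21.24)/2 × 2 = 50.43
  [7→8.5]: (21.24+16.60)/2 × 1.5 = 28.38
  [8.5→10.5]: (16.60+11.92)/2 × 2 = 28.52
  Sum = 249.04 mg/L·h
oral tablet tail: 11.92/0.166 = 71.807; AUC_ev,0→∞ = 249.04 + 71.807 = 320.847 mg/L·h
F = (AUC_ev/D_ev)/(AUC_iv/D_iv) = (320.847/200)/(321.9255/50) = 1.604235/6.43851 = 0.2492

F = 0.249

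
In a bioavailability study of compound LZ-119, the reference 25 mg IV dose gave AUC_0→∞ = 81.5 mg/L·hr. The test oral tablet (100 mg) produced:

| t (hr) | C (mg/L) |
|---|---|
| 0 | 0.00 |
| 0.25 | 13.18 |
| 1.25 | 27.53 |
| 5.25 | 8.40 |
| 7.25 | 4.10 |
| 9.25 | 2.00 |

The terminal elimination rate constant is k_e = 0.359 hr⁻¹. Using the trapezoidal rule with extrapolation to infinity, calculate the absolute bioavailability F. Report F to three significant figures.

Trapezoidal AUC_0→9.25 (oral tablet):
  [0→0.25]: (0.00+13.18)/2 × 0.25 = 1.6475
  [0.25→1.25]: (13.18+27.53)/2 × 1 = 20.355
  [1.25→5.25]: (27.53+8.40)/2 × 4 = 71.86
  [5.25→7.25]: (8.40+4.10)/2 × 2 = 12.5
  [7.25→9.25]: (4.10+2.00)/2 × 2 = 6.1
  Sum = 112.4625 mg/L·hr
Tail: C_last/k_e = 2.00/0.359 = 5.571
AUC_0→∞ (oral tablet) = 112.4625 + 5.571 = 118.0335 mg/L·hr
F = (AUC_ev/D_ev)/(AUC_iv/D_iv) = (118.0335/100)/(81.5/25) = 1.180335/3.26 = 0.3621

F = 0.362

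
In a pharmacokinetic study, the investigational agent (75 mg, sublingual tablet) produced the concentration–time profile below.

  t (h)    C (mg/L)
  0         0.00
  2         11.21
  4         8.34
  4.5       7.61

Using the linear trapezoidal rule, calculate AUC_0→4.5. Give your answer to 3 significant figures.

Trapezoidal AUC_0→4.5:
  [0→2]: (0.00+11.21)/2 × 2 = 11.21
  [2→4]: (11.21+8.34)/2 × 2 = 19.55
  [4→4.5]: (8.34+7.61)/2 × 0.5 = 3.9875
  Sum = 34.7475 mg/L·h

AUC = 34.7 mg/L·h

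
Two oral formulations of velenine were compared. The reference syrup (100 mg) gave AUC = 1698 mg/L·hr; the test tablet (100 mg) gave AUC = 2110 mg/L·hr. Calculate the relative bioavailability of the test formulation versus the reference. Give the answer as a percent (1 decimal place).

F_rel = 124.3%

F_rel = (AUC_test/D_test) / (AUC_ref/D_ref)
      = (2110/100) / (1698/100)
      = 21.1 / 16.98 = 1.2426 = 124.26%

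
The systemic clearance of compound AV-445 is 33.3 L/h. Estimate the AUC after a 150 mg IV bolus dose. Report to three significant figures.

AUC = 4.50 mg/L·h

AUC_0→∞ = Dose_iv / CL
        = 150 / 33.3 = 4.5045 mg/L·h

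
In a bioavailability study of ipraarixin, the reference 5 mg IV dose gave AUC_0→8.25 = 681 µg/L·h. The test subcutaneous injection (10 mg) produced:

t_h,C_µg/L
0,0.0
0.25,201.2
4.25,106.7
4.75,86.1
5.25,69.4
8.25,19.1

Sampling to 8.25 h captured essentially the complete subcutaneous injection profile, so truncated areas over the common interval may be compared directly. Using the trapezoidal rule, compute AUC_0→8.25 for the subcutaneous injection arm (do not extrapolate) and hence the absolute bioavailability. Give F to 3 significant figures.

F = 0.632

Trapezoidal AUC_0→8.25 (subcutaneous injection):
  [0→0.25]: (0.0+201.2)/2 × 0.25 = 25.15
  [0.25→4.25]: (201.2+106.7)/2 × 4 = 615.8
  [4.25→4.75]: (106.7+86.1)/2 × 0.5 = 48.2
  [4.75→5.25]: (86.1+69.4)/2 × 0.5 = 38.875
  [5.25→8.25]: (69.4+19.1)/2 × 3 = 132.75
  Sum = 860.775 µg/L·h
F = (AUC_ev/D_ev)/(AUC_iv/D_iv) = (860.775/10)/(681/5) = 86.0775/136.2 = 0.6320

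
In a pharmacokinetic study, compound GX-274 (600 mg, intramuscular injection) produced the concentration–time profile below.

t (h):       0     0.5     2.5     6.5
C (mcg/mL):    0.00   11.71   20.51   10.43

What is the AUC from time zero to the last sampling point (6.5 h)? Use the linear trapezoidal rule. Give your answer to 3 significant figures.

Trapezoidal AUC_0→6.5:
  [0→0.5]: (0.00+11.71)/2 × 0.5 = 2.9275
  [0.5→2.5]: (11.71+20.51)/2 × 2 = 32.22
  [2.5→6.5]: (20.51+10.43)/2 × 4 = 61.88
  Sum = 97.0275 mcg/mL·h

AUC = 97.0 mcg/mL·h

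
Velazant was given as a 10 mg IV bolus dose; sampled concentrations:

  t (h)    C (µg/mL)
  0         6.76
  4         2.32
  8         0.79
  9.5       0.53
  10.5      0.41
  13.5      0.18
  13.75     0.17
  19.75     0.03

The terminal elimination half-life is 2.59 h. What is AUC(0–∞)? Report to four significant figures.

Trapezoidal AUC_0→19.75:
  [0→4]: (6.76+2.32)/2 × 4 = 18.16
  [4→8]: (2.32+0.79)/2 × 4 = 6.22
  [8→9.5]: (0.79+0.53)/2 × 1.5 = 0.99
  [9.5→10.5]: (0.53+0.41)/2 × 1 = 0.47
  [10.5→13.5]: (0.41+0.18)/2 × 3 = 0.885
  [13.5→13.75]: (0.18+0.17)/2 × 0.25 = 0.04375
  [13.75→19.75]: (0.17+0.03)/2 × 6 = 0.6
  Sum = 27.36875 µg/mL·h
k_e = ln2 / t½ = 0.693147 / 2.59 = 0.2676 h^-1
Extrapolated tail: C_last / k_e = 0.03 / 0.2676 = 0.112
AUC_0→∞ = 27.36875 + 0.112 = 27.48075 µg/mL·h

AUC = 27.48 µg/mL·h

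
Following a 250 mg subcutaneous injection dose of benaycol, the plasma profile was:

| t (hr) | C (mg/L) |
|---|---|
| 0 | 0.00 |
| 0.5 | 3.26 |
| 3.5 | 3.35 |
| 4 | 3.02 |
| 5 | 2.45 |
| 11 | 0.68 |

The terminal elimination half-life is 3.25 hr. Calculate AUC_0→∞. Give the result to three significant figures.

AUC = 27.6 mg/L·hr

Trapezoidal AUC_0→11:
  [0→0.5]: (0.00+3.26)/2 × 0.5 = 0.815
  [0.5→3.5]: (3.26+3.35)/2 × 3 = 9.915
  [3.5→4]: (3.35+3.02)/2 × 0.5 = 1.5925
  [4→5]: (3.02+2.45)/2 × 1 = 2.735
  [5→11]: (2.45+0.68)/2 × 6 = 9.39
  Sum = 24.4475 mg/L·hr
k_e = ln2 / t½ = 0.693147 / 3.25 = 0.2133 hr^-1
Extrapolated tail: C_last / k_e = 0.68 / 0.2133 = 3.188
AUC_0→∞ = 24.4475 + 3.188 = 27.6355 mg/L·hr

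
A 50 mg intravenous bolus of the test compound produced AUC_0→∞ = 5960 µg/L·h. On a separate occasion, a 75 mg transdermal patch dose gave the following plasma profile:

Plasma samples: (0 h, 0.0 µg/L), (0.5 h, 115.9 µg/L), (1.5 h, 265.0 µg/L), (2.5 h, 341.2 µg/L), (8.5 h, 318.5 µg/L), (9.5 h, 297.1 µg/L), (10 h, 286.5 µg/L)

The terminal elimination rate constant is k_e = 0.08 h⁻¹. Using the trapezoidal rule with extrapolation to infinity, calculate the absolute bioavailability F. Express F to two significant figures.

Trapezoidal AUC_0→10 (transdermal patch):
  [0→0.5]: (0.0+115.9)/2 × 0.5 = 28.975
  [0.5→1.5]: (115.9+265.0)/2 × 1 = 190.45
  [1.5→2.5]: (265.0+341.2)/2 × 1 = 303.1
  [2.5→8.5]: (341.2+318.5)/2 × 6 = 1979.1
  [8.5→9.5]: (318.5+297.1)/2 × 1 = 307.8
  [9.5→10]: (297.1+286.5)/2 × 0.5 = 145.9
  Sum = 2955.325 µg/L·h
Tail: C_last/k_e = 286.5/0.08 = 3581.250
AUC_0→∞ (transdermal patch) = 2955.325 + 3581.250 = 6536.575 µg/L·h
F = (AUC_ev/D_ev)/(AUC_iv/D_iv) = (6536.575/75)/(5960/50) = 87.1543/119.2 = 0.7312

F = 0.73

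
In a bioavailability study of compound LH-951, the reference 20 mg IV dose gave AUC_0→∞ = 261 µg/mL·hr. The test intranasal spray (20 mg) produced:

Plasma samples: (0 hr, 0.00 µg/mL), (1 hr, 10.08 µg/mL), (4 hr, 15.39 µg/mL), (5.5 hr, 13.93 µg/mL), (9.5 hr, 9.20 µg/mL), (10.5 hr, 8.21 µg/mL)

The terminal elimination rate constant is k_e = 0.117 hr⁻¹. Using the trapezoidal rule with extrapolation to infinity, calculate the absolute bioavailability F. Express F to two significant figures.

F = 0.73

Trapezoidal AUC_0→10.5 (intranasal spray):
  [0→1]: (0.00+10.08)/2 × 1 = 5.04
  [1→4]: (10.08+15.39)/2 × 3 = 38.205
  [4→5.5]: (15.39+13.93)/2 × 1.5 = 21.99
  [5.5→9.5]: (13.93+9.20)/2 × 4 = 46.26
  [9.5→10.5]: (9.20+8.21)/2 × 1 = 8.705
  Sum = 120.2 µg/mL·hr
Tail: C_last/k_e = 8.21/0.117 = 70.171
AUC_0→∞ (intranasal spray) = 120.2 + 70.171 = 190.371 µg/mL·hr
F = (AUC_ev/D_ev)/(AUC_iv/D_iv) = (190.371/20)/(261/20) = 9.51855/13.05 = 0.7294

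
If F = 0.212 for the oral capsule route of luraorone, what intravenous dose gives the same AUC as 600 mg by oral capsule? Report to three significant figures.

D_iv = 127 mg

Systemic exposure from an extravascular dose = F × D_ev, so the equivalent IV dose is F × D_ev.
D_iv = F × D_ev = 0.212 × 600 = 127.2 mg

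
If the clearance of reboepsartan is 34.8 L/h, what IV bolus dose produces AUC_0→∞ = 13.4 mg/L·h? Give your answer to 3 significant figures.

Dose_iv = CL × AUC_0→∞
     = 34.8 × 13.4 = 466.32 mg

Dose = 466 mg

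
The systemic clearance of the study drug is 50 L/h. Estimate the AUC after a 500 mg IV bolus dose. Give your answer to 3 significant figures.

AUC_0→∞ = Dose_iv / CL
        = 500 / 50 = 10 mg/L·h

AUC = 10.0 mg/L·h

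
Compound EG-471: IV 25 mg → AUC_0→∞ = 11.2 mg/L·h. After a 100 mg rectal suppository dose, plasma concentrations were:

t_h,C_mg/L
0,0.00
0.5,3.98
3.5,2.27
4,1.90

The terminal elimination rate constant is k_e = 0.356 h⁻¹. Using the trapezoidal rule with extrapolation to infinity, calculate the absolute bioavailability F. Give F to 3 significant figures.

Trapezoidal AUC_0→4 (rectal suppository):
  [0→0.5]: (0.00+3.98)/2 × 0.5 = 0.995
  [0.5→3.5]: (3.98+2.27)/2 × 3 = 9.375
  [3.5→4]: (2.27+1.90)/2 × 0.5 = 1.0425
  Sum = 11.4125 mg/L·h
Tail: C_last/k_e = 1.90/0.356 = 5.337
AUC_0→∞ (rectal suppository) = 11.4125 + 5.337 = 16.7495 mg/L·h
F = (AUC_ev/D_ev)/(AUC_iv/D_iv) = (16.7495/100)/(11.2/25) = 0.167495/0.448 = 0.3739

F = 0.374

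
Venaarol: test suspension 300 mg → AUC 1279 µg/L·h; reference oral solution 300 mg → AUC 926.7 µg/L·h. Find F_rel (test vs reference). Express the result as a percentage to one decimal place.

F_rel = (AUC_test/D_test) / (AUC_ref/D_ref)
      = (1279/300) / (926.7/300)
      = 4.26333 / 3.089 = 1.3802 = 138.02%

F_rel = 138.0%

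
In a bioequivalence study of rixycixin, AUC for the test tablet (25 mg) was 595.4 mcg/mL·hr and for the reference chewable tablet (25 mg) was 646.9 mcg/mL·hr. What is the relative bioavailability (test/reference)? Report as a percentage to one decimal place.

F_rel = (AUC_test/D_test) / (AUC_ref/D_ref)
      = (595.4/25) / (646.9/25)
      = 23.816 / 25.876 = 0.9204 = 92.04%

F_rel = 92.0%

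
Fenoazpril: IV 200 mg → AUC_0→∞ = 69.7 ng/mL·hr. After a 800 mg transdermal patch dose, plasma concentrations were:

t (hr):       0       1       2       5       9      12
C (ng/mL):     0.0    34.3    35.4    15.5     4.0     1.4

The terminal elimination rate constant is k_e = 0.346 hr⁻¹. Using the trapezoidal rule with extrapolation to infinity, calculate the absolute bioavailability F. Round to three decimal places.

F = 0.644

Trapezoidal AUC_0→12 (transdermal patch):
  [0→1]: (0.0+34.3)/2 × 1 = 17.15
  [1→2]: (34.3+35.4)/2 × 1 = 34.85
  [2→5]: (35.4+15.5)/2 × 3 = 76.35
  [5→9]: (15.5+4.0)/2 × 4 = 39.0
  [9→12]: (4.0+1.4)/2 × 3 = 8.1
  Sum = 175.45 ng/mL·hr
Tail: C_last/k_e = 1.4/0.346 = 4.046
AUC_0→∞ (transdermal patch) = 175.45 + 4.046 = 179.496 ng/mL·hr
F = (AUC_ev/D_ev)/(AUC_iv/D_iv) = (179.496/800)/(69.7/200) = 0.22437/0.3485 = 0.6438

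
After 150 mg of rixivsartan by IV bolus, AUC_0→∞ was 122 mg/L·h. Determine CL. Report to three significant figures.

CL = Dose_iv / AUC_0→∞
   = 150 / 122 = 1.22951 L/h

CL = 1.23 L/h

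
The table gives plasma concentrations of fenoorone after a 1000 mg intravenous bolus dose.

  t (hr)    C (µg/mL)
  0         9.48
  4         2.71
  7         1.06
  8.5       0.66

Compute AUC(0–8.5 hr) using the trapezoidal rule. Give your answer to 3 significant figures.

Trapezoidal AUC_0→8.5:
  [0→4]: (9.48+2.71)/2 × 4 = 24.38
  [4→7]: (2.71+1.06)/2 × 3 = 5.655
  [7→8.5]: (1.06+0.66)/2 × 1.5 = 1.29
  Sum = 31.325 µg/mL·hr

AUC = 31.3 µg/mL·hr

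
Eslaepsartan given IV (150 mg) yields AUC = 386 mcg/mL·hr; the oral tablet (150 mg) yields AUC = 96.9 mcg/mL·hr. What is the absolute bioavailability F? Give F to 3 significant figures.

F = 0.251

F = (AUC_ev / D_ev) / (AUC_iv / D_iv)
  = (96.9/150) / (386/150)
  = 0.646 / 2.57333 = 0.2510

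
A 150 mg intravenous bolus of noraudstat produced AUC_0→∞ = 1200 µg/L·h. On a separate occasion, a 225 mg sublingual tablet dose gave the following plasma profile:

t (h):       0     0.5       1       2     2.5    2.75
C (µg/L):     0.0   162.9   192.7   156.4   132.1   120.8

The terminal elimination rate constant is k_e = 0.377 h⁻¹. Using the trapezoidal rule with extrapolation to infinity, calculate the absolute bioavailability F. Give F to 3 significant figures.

Trapezoidal AUC_0→2.75 (sublingual tablet):
  [0→0.5]: (0.0+162.9)/2 × 0.5 = 40.725
  [0.5→1]: (162.9+192.7)/2 × 0.5 = 88.9
  [1→2]: (192.7+156.4)/2 × 1 = 174.55
  [2→2.5]: (156.4+132.1)/2 × 0.5 = 72.125
  [2.5→2.75]: (132.1+120.8)/2 × 0.25 = 31.6125
  Sum = 407.9125 µg/L·h
Tail: C_last/k_e = 120.8/0.377 = 320.424
AUC_0→∞ (sublingual tablet) = 407.9125 + 320.424 = 728.3365 µg/L·h
F = (AUC_ev/D_ev)/(AUC_iv/D_iv) = (728.3365/225)/(1200/150) = 3.23705/8 = 0.4046

F = 0.405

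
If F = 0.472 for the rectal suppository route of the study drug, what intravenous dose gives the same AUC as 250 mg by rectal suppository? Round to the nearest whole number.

Systemic exposure from an extravascular dose = F × D_ev, so the equivalent IV dose is F × D_ev.
D_iv = F × D_ev = 0.472 × 250 = 118 mg

D_iv = 118 mg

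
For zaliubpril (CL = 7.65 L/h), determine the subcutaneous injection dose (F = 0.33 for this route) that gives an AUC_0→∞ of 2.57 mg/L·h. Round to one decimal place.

Dose = CL × AUC_0→∞ / F
     = 7.65 × 2.57 / 0.33 = 59.5773 mg

Dose = 59.6 mg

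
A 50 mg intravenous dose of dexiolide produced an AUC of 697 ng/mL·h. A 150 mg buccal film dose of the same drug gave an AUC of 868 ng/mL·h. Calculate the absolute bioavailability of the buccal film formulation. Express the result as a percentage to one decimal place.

F = 41.5%

F = (AUC_ev / D_ev) / (AUC_iv / D_iv)
  = (868/150) / (697/50)
  = 5.78667 / 13.94 = 0.4151
  = 41.51%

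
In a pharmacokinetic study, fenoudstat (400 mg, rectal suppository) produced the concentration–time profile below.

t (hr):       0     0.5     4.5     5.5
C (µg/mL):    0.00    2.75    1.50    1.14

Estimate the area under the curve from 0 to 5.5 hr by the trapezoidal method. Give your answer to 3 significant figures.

Trapezoidal AUC_0→5.5:
  [0→0.5]: (0.00+2.75)/2 × 0.5 = 0.6875
  [0.5→4.5]: (2.75+1.50)/2 × 4 = 8.5
  [4.5→5.5]: (1.50+1.14)/2 × 1 = 1.32
  Sum = 10.5075 µg/mL·hr

AUC = 10.5 µg/mL·hr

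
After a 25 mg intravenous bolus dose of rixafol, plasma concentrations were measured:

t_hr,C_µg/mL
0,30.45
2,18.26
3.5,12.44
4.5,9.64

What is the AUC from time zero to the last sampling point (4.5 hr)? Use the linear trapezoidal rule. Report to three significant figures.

AUC = 82.8 µg/mL·hr

Trapezoidal AUC_0→4.5:
  [0→2]: (30.45+18.26)/2 × 2 = 48.71
  [2→3.5]: (18.26+12.44)/2 × 1.5 = 23.025
  [3.5→4.5]: (12.44+9.64)/2 × 1 = 11.04
  Sum = 82.775 µg/mL·hr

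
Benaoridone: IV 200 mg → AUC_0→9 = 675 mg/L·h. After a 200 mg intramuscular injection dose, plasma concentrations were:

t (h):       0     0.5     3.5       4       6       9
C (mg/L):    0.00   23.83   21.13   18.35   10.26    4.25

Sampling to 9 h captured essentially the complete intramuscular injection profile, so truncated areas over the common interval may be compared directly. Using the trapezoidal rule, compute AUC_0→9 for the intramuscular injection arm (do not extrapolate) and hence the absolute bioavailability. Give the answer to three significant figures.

Trapezoidal AUC_0→9 (intramuscular injection):
  [0→0.5]: (0.00+23.83)/2 × 0.5 = 5.9575
  [0.5→3.5]: (23.83+21.13)/2 × 3 = 67.44
  [3.5→4]: (21.13+18.35)/2 × 0.5 = 9.87
  [4→6]: (18.35+10.26)/2 × 2 = 28.61
  [6→9]: (10.26+4.25)/2 × 3 = 21.765
  Sum = 133.6425 mg/L·h
F = (AUC_ev/D_ev)/(AUC_iv/D_iv) = (133.6425/200)/(675/200) = 0.6682125/3.375 = 0.1980

F = 0.198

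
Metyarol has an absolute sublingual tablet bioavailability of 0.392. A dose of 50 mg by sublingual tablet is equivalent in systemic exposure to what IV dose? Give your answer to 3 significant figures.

D_iv = 19.6 mg

Systemic exposure from an extravascular dose = F × D_ev, so the equivalent IV dose is F × D_ev.
D_iv = F × D_ev = 0.392 × 50 = 19.6 mg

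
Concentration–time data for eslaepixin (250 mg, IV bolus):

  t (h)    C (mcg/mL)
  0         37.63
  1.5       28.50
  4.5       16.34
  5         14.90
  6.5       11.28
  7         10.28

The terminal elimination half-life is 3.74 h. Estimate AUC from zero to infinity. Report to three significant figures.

AUC = 205 mcg/mL·h

Trapezoidal AUC_0→7:
  [0→1.5]: (37.63+28.50)/2 × 1.5 = 49.5975
  [1.5→4.5]: (28.50+16.34)/2 × 3 = 67.26
  [4.5→5]: (16.34+14.90)/2 × 0.5 = 7.81
  [5→6.5]: (14.90+11.28)/2 × 1.5 = 19.635
  [6.5→7]: (11.28+10.28)/2 × 0.5 = 5.39
  Sum = 149.6925 mcg/mL·h
k_e = ln2 / t½ = 0.693147 / 3.74 = 0.1853 h^-1
Extrapolated tail: C_last / k_e = 10.28 / 0.1853 = 55.478
AUC_0→∞ = 149.6925 + 55.478 = 205.1705 mcg/mL·h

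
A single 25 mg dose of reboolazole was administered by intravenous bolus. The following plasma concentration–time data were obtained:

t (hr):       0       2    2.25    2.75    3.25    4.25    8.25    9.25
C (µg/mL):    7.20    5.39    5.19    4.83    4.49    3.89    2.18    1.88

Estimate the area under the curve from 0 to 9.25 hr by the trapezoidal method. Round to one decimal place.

AUC = 37.1 µg/mL·hr

Trapezoidal AUC_0→9.25:
  [0→2]: (7.20+5.39)/2 × 2 = 12.59
  [2→2.25]: (5.39+5.19)/2 × 0.25 = 1.3225
  [2.25→2.75]: (5.19+4.83)/2 × 0.5 = 2.505
  [2.75→3.25]: (4.83+4.49)/2 × 0.5 = 2.33
  [3.25→4.25]: (4.49+3.89)/2 × 1 = 4.19
  [4.25→8.25]: (3.89+2.18)/2 × 4 = 12.14
  [8.25→9.25]: (2.18+1.88)/2 × 1 = 2.03
  Sum = 37.1075 µg/mL·hr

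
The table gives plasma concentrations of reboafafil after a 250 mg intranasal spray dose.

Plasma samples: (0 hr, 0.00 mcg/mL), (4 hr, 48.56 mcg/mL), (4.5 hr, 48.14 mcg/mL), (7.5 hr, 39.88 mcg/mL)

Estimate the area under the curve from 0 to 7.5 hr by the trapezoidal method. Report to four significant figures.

AUC = 253.3 mcg/mL·hr

Trapezoidal AUC_0→7.5:
  [0→4]: (0.00+48.56)/2 × 4 = 97.12
  [4→4.5]: (48.56+48.14)/2 × 0.5 = 24.175
  [4.5→7.5]: (48.14+39.88)/2 × 3 = 132.03
  Sum = 253.325 mcg/mL·hr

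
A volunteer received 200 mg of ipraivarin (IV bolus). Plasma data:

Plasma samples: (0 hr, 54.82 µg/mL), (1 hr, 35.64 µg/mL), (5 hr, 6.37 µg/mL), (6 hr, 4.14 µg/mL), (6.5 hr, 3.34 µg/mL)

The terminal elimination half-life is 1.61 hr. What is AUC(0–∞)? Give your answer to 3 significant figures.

AUC = 144 µg/mL·hr

Trapezoidal AUC_0→6.5:
  [0→1]: (54.82+35.64)/2 × 1 = 45.23
  [1→5]: (35.64+6.37)/2 × 4 = 84.02
  [5→6]: (6.37+4.14)/2 × 1 = 5.255
  [6→6.5]: (4.14+3.34)/2 × 0.5 = 1.87
  Sum = 136.375 µg/mL·hr
k_e = ln2 / t½ = 0.693147 / 1.61 = 0.4305 hr^-1
Extrapolated tail: C_last / k_e = 3.34 / 0.4305 = 7.758
AUC_0→∞ = 136.375 + 7.758 = 144.133 µg/mL·hr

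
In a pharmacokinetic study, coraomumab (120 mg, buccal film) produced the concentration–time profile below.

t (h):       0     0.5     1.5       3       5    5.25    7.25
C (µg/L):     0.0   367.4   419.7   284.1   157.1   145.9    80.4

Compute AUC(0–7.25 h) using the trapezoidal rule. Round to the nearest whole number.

AUC = 1719 µg/L·h

Trapezoidal AUC_0→7.25:
  [0→0.5]: (0.0+367.4)/2 × 0.5 = 91.85
  [0.5→1.5]: (367.4+419.7)/2 × 1 = 393.55
  [1.5→3]: (419.7+284.1)/2 × 1.5 = 527.85
  [3→5]: (284.1+157.1)/2 × 2 = 441.2
  [5→5.25]: (157.1+145.9)/2 × 0.25 = 37.875
  [5.25→7.25]: (145.9+80.4)/2 × 2 = 226.3
  Sum = 1718.625 µg/L·h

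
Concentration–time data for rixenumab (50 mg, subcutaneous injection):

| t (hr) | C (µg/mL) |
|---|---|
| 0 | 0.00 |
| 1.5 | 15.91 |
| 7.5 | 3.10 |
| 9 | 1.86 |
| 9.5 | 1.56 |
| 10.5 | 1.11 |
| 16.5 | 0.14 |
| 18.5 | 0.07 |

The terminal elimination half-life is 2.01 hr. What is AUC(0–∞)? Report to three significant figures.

Trapezoidal AUC_0→18.5:
  [0→1.5]: (0.00+15.91)/2 × 1.5 = 11.9325
  [1.5→7.5]: (15.91+3.10)/2 × 6 = 57.03
  [7.5→9]: (3.10+1.86)/2 × 1.5 = 3.72
  [9→9.5]: (1.86+1.56)/2 × 0.5 = 0.855
  [9.5→10.5]: (1.56+1.11)/2 × 1 = 1.335
  [10.5→16.5]: (1.11+0.14)/2 × 6 = 3.75
  [16.5→18.5]: (0.14+0.07)/2 × 2 = 0.21
  Sum = 78.8325 µg/mL·hr
k_e = ln2 / t½ = 0.693147 / 2.01 = 0.3448 hr^-1
Extrapolated tail: C_last / k_e = 0.07 / 0.3448 = 0.203
AUC_0→∞ = 78.8325 + 0.203 = 79.0355 µg/mL·hr

AUC = 79.0 µg/mL·hr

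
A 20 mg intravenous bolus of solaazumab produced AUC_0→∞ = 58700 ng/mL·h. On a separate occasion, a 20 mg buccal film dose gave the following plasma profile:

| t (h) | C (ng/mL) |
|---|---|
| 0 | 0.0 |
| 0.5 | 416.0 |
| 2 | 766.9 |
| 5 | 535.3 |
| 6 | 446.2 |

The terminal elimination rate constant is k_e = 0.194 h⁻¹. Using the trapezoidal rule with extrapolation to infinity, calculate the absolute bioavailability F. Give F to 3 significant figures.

Trapezoidal AUC_0→6 (buccal film):
  [0→0.5]: (0.0+416.0)/2 × 0.5 = 104.0
  [0.5→2]: (416.0+766.9)/2 × 1.5 = 887.175
  [2→5]: (766.9+535.3)/2 × 3 = 1953.3
  [5→6]: (535.3+446.2)/2 × 1 = 490.75
  Sum = 3435.225 ng/mL·h
Tail: C_last/k_e = 446.2/0.194 = 2300.000
AUC_0→∞ (buccal film) = 3435.225 + 2300.000 = 5735.225 ng/mL·h
F = (AUC_ev/D_ev)/(AUC_iv/D_iv) = (5735.225/20)/(58700/20) = 286.76125/2935 = 0.0977

F = 0.0977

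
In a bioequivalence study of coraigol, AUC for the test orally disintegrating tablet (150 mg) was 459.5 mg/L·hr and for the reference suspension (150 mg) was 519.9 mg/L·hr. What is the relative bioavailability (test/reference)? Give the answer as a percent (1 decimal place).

F_rel = (AUC_test/D_test) / (AUC_ref/D_ref)
      = (459.5/150) / (519.9/150)
      = 3.06333 / 3.466 = 0.8838 = 88.38%

F_rel = 88.4%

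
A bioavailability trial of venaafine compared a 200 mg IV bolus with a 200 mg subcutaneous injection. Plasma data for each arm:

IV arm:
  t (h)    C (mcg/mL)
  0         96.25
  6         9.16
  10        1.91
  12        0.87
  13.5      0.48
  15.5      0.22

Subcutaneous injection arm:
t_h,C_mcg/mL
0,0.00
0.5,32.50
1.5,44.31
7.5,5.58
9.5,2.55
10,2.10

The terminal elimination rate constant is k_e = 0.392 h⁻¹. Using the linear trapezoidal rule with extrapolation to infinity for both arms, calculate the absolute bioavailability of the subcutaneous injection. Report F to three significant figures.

F = 0.614

Trapezoidal AUC_0→15.5 (IV):
  [0→6]: (96.25+9.16)/2 × 6 = 316.23
  [6→10]: (9.16+1.91)/2 × 4 = 22.14
  [10→12]: (1.91+0.87)/2 × 2 = 2.78
  [12→13.5]: (0.87+0.48)/2 × 1.5 = 1.0125
  [13.5→15.5]: (0.48+0.22)/2 × 2 = 0.7
  Sum = 342.8625 mcg/mL·h
IV tail: 0.22/0.392 = 0.561; AUC_iv,0→∞ = 342.8625 + 0.561 = 343.4235 mcg/mL·h
Trapezoidal AUC_0→10 (subcutaneous injection):
  [0→0.5]: (0.00+32.50)/2 × 0.5 = 8.125
  [0.5→1.5]: (32.50+44.31)/2 × 1 = 38.405
  [1.5→7.5]: (44.31+5.58)/2 × 6 = 149.67
  [7.5→9.5]: (5.58+2.55)/2 × 2 = 8.13
  [9.5→10]: (2.55+2.10)/2 × 0.5 = 1.1625
  Sum = 205.4925 mcg/mL·h
subcutaneous injection tail: 2.10/0.392 = 5.357; AUC_ev,0→∞ = 205.4925 + 5.357 = 210.8495 mcg/mL·h
F = (AUC_ev/D_ev)/(AUC_iv/D_iv) = (210.8495/200)/(343.4235/200) = 1.0542475/1.7171175 = 0.6140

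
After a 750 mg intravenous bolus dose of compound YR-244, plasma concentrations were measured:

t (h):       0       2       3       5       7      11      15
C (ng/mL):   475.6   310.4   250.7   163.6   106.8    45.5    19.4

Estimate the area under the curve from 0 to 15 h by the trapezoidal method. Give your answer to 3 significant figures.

AUC = 2190 ng/mL·h

Trapezoidal AUC_0→15:
  [0→2]: (475.6+310.4)/2 × 2 = 786.0
  [2→3]: (310.4+250.7)/2 × 1 = 280.55
  [3→5]: (250.7+163.6)/2 × 2 = 414.3
  [5→7]: (163.6+106.8)/2 × 2 = 270.4
  [7→11]: (106.8+45.5)/2 × 4 = 304.6
  [11→15]: (45.5+19.4)/2 × 4 = 129.8
  Sum = 2185.65 ng/mL·h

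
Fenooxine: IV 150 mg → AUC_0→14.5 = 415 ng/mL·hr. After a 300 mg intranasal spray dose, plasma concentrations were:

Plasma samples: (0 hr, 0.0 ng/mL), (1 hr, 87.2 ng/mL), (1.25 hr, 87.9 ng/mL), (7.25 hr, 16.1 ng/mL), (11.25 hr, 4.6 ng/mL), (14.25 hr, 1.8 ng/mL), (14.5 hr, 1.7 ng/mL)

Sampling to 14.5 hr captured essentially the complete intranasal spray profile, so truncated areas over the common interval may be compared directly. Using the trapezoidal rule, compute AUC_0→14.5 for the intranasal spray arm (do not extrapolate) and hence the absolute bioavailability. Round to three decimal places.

F = 0.517

Trapezoidal AUC_0→14.5 (intranasal spray):
  [0→1]: (0.0+87.2)/2 × 1 = 43.6
  [1→1.25]: (87.2+87.9)/2 × 0.25 = 21.8875
  [1.25→7.25]: (87.9+16.1)/2 × 6 = 312.0
  [7.25→11.25]: (16.1+4.6)/2 × 4 = 41.4
  [11.25→14.25]: (4.6+1.8)/2 × 3 = 9.6
  [14.25→14.5]: (1.8+1.7)/2 × 0.25 = 0.4375
  Sum = 428.925 ng/mL·hr
F = (AUC_ev/D_ev)/(AUC_iv/D_iv) = (428.925/300)/(415/150) = 1.42975/2.76667 = 0.5168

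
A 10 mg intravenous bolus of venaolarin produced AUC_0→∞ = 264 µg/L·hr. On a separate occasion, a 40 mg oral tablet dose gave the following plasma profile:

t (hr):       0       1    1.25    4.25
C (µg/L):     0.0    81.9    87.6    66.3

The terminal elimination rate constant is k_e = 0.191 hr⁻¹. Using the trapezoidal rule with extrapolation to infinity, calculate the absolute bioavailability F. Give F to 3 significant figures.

F = 0.606

Trapezoidal AUC_0→4.25 (oral tablet):
  [0→1]: (0.0+81.9)/2 × 1 = 40.95
  [1→1.25]: (81.9+87.6)/2 × 0.25 = 21.1875
  [1.25→4.25]: (87.6+66.3)/2 × 3 = 230.85
  Sum = 292.9875 µg/L·hr
Tail: C_last/k_e = 66.3/0.191 = 347.120
AUC_0→∞ (oral tablet) = 292.9875 + 347.120 = 640.1075 µg/L·hr
F = (AUC_ev/D_ev)/(AUC_iv/D_iv) = (640.1075/40)/(264/10) = 16.0027/26.4 = 0.6062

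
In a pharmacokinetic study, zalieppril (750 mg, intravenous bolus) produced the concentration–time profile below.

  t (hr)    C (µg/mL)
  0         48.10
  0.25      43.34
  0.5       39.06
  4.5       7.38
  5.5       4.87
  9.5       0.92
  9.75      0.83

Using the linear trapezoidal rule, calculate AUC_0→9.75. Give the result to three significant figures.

AUC = 133 µg/mL·hr

Trapezoidal AUC_0→9.75:
  [0→0.25]: (48.10+43.34)/2 × 0.25 = 11.43
  [0.25→0.5]: (43.34+39.06)/2 × 0.25 = 10.3
  [0.5→4.5]: (39.06+7.38)/2 × 4 = 92.88
  [4.5→5.5]: (7.38+4.87)/2 × 1 = 6.125
  [5.5→9.5]: (4.87+0.92)/2 × 4 = 11.58
  [9.5→9.75]: (0.92+0.83)/2 × 0.25 = 0.21875
  Sum = 132.53375 µg/mL·hr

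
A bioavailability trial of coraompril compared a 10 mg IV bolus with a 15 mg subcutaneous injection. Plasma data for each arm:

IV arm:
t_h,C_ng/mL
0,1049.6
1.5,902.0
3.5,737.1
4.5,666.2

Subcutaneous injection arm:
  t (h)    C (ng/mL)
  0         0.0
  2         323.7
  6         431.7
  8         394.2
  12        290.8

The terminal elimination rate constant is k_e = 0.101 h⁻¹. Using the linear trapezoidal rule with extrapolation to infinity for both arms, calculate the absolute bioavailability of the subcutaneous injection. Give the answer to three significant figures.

Trapezoidal AUC_0→4.5 (IV):
  [0→1.5]: (1049.6+902.0)/2 × 1.5 = 1463.7
  [1.5→3.5]: (902.0+737.1)/2 × 2 = 1639.1
  [3.5→4.5]: (737.1+666.2)/2 × 1 = 701.65
  Sum = 3804.45 ng/mL·h
IV tail: 666.2/0.101 = 6596.040; AUC_iv,0→∞ = 3804.45 + 6596.040 = 10400.49 ng/mL·h
Trapezoidal AUC_0→12 (subcutaneous injection):
  [0→2]: (0.0+323.7)/2 × 2 = 323.7
  [2→6]: (323.7+431.7)/2 × 4 = 1510.8
  [6→8]: (431.7+394.2)/2 × 2 = 825.9
  [8→12]: (394.2+290.8)/2 × 4 = 1370.0
  Sum = 4030.4 ng/mL·h
subcutaneous injection tail: 290.8/0.101 = 2879.208; AUC_ev,0→∞ = 4030.4 + 2879.208 = 6909.608 ng/mL·h
F = (AUC_ev/D_ev)/(AUC_iv/D_iv) = (6909.608/15)/(10400.49/10) = 460.641/1040.049 = 0.4429

F = 0.443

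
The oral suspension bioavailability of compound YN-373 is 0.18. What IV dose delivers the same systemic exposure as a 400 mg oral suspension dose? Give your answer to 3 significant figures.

Systemic exposure from an extravascular dose = F × D_ev, so the equivalent IV dose is F × D_ev.
D_iv = F × D_ev = 0.18 × 400 = 72 mg

D_iv = 72.0 mg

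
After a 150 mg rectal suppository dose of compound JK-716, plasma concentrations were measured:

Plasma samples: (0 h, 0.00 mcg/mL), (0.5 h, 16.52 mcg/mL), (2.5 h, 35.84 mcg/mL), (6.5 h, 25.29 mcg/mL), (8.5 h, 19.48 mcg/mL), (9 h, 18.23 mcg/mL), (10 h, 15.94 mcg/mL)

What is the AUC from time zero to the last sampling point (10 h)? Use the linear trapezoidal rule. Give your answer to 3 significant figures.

AUC = 250 mcg/mL·h

Trapezoidal AUC_0→10:
  [0→0.5]: (0.00+16.52)/2 × 0.5 = 4.13
  [0.5→2.5]: (16.52+35.84)/2 × 2 = 52.36
  [2.5→6.5]: (35.84+25.29)/2 × 4 = 122.26
  [6.5→8.5]: (25.29+19.48)/2 × 2 = 44.77
  [8.5→9]: (19.48+18.23)/2 × 0.5 = 9.4275
  [9→10]: (18.23+15.94)/2 × 1 = 17.085
  Sum = 250.0325 mcg/mL·h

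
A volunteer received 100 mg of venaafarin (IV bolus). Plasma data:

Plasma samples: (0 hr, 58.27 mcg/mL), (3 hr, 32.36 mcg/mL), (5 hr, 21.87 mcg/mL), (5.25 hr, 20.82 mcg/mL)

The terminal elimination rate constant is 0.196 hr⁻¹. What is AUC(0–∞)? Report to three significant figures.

AUC = 302 mcg/mL·hr

Trapezoidal AUC_0→5.25:
  [0→3]: (58.27+32.36)/2 × 3 = 135.945
  [3→5]: (32.36+21.87)/2 × 2 = 54.23
  [5→5.25]: (21.87+20.82)/2 × 0.25 = 5.33625
  Sum = 195.51125 mcg/mL·hr
Extrapolated tail: C_last / k_e = 20.82 / 0.196 = 106.224
AUC_0→∞ = 195.51125 + 106.224 = 301.73525 mcg/mL·hr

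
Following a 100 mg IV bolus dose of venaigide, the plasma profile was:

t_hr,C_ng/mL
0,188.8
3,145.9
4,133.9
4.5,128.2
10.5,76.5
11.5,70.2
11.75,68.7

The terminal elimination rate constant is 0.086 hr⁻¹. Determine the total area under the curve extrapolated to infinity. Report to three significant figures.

Trapezoidal AUC_0→11.75:
  [0→3]: (188.8+145.9)/2 × 3 = 502.05
  [3→4]: (145.9+133.9)/2 × 1 = 139.9
  [4→4.5]: (133.9+128.2)/2 × 0.5 = 65.525
  [4.5→10.5]: (128.2+76.5)/2 × 6 = 614.1
  [10.5→11.5]: (76.5+70.2)/2 × 1 = 73.35
  [11.5→11.75]: (70.2+68.7)/2 × 0.25 = 17.3625
  Sum = 1412.2875 ng/mL·hr
Extrapolated tail: C_last / k_e = 68.7 / 0.086 = 798.837
AUC_0→∞ = 1412.2875 + 798.837 = 2211.1245 ng/mL·hr

AUC = 2210 ng/mL·hr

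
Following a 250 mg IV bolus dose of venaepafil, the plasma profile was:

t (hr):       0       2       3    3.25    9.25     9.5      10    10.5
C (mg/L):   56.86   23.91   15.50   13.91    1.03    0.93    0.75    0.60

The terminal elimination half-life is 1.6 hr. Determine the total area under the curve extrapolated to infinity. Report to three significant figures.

AUC = 151 mg/L·hr

Trapezoidal AUC_0→10.5:
  [0→2]: (56.86+23.91)/2 × 2 = 80.77
  [2→3]: (23.91+15.50)/2 × 1 = 19.705
  [3→3.25]: (15.50+13.91)/2 × 0.25 = 3.67625
  [3.25→9.25]: (13.91+1.03)/2 × 6 = 44.82
  [9.25→9.5]: (1.03+0.93)/2 × 0.25 = 0.245
  [9.5→10]: (0.93+0.75)/2 × 0.5 = 0.42
  [10→10.5]: (0.75+0.60)/2 × 0.5 = 0.3375
  Sum = 149.97375 mg/L·hr
k_e = ln2 / t½ = 0.693147 / 1.6 = 0.4332 hr^-1
Extrapolated tail: C_last / k_e = 0.60 / 0.4332 = 1.385
AUC_0→∞ = 149.97375 + 1.385 = 151.35875 mg/L·hr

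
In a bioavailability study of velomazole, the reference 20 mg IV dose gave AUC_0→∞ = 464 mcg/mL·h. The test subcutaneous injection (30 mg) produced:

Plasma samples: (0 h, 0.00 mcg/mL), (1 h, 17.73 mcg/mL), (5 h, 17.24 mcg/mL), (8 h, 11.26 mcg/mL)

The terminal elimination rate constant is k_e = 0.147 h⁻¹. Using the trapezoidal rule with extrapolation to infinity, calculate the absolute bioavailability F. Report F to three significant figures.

F = 0.285

Trapezoidal AUC_0→8 (subcutaneous injection):
  [0→1]: (0.00+17.73)/2 × 1 = 8.865
  [1→5]: (17.73+17.24)/2 × 4 = 69.94
  [5→8]: (17.24+11.26)/2 × 3 = 42.75
  Sum = 121.555 mcg/mL·h
Tail: C_last/k_e = 11.26/0.147 = 76.599
AUC_0→∞ (subcutaneous injection) = 121.555 + 76.599 = 198.154 mcg/mL·h
F = (AUC_ev/D_ev)/(AUC_iv/D_iv) = (198.154/30)/(464/20) = 6.60513/23.2 = 0.2847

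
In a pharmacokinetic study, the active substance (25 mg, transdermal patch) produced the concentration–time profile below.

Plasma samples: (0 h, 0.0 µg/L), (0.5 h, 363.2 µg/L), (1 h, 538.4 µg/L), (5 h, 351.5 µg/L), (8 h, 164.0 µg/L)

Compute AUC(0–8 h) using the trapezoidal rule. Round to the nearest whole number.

Trapezoidal AUC_0→8:
  [0→0.5]: (0.0+363.2)/2 × 0.5 = 90.8
  [0.5→1]: (363.2+538.4)/2 × 0.5 = 225.4
  [1→5]: (538.4+351.5)/2 × 4 = 1779.8
  [5→8]: (351.5+164.0)/2 × 3 = 773.25
  Sum = 2869.25 µg/L·h

AUC = 2869 µg/L·h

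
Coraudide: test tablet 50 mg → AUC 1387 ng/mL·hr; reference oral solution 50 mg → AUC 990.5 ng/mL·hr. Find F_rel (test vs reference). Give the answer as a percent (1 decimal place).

F_rel = (AUC_test/D_test) / (AUC_ref/D_ref)
      = (1387/50) / (990.5/50)
      = 27.74 / 19.81 = 1.4003 = 140.03%

F_rel = 140.0%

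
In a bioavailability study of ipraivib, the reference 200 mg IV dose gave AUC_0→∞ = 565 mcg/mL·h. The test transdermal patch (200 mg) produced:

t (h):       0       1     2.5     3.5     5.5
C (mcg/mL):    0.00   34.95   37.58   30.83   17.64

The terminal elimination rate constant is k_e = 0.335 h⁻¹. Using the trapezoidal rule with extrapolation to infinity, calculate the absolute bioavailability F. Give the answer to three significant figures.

Trapezoidal AUC_0→5.5 (transdermal patch):
  [0→1]: (0.00+34.95)/2 × 1 = 17.475
  [1→2.5]: (34.95+37.58)/2 × 1.5 = 54.3975
  [2.5→3.5]: (37.58+30.83)/2 × 1 = 34.205
  [3.5→5.5]: (30.83+17.64)/2 × 2 = 48.47
  Sum = 154.5475 mcg/mL·h
Tail: C_last/k_e = 17.64/0.335 = 52.657
AUC_0→∞ (transdermal patch) = 154.5475 + 52.657 = 207.2045 mcg/mL·h
F = (AUC_ev/D_ev)/(AUC_iv/D_iv) = (207.2045/200)/(565/200) = 1.0360225/2.825 = 0.3667

F = 0.367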